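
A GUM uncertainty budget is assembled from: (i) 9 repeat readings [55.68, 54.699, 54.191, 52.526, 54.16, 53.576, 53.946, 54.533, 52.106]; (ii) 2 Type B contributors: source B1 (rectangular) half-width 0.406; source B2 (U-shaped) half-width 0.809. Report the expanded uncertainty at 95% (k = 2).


mean = (55.68 + 54.699 + 54.191 + 52.526 + 54.16 + 53.576 + 53.946 + 54.533 + 52.106) / 9 = 53.93522222
s = sqrt(sum((x - mean)^2)/(n-1)) = 1.0932754
u_A = s / sqrt(n) = 1.0932754 / sqrt(9) = 0.36442513
u_B1 = 0.406 / sqrt(3) = 0.23440421
u_B2 = 0.809 / sqrt(2) = 0.57204939
uc = sqrt(0.36442513^2 + 0.23440421^2 + 0.57204939^2) = 0.71762909
U = k * uc = 2 * 0.71762909
U = 1.4353

1.4353


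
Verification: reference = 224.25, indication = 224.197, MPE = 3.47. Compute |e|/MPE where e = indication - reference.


e = indication - reference = 224.197 - 224.25 = -0.0530
|e| = 0.0530
ratio = |e| / MPE = 0.0530 / 3.47
ratio = 0.0153

0.0153


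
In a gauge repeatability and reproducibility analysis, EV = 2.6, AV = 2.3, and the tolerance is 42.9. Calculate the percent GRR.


GRR = sqrt(EV^2 + AV^2) = sqrt(2.6^2 + 2.3^2) = 3.471311
%GRR = GRR / tol * 100 = 3.471311 / 42.9 * 100
%GRR = 8.0916

8.0916


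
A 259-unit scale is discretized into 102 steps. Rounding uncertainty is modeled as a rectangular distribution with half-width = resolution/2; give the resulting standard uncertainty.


resolution = range / divisions
resolution = 259 / 102 = 2.5392157
u_res = resolution / (2*sqrt(3))
u_res = 2.5392157 / 3.4641016
u_res = 0.7330

0.7330


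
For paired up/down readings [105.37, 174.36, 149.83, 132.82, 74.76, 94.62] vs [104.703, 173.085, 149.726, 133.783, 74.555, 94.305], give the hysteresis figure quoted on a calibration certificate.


|105.37 - 104.703| = 0.6670
|174.36 - 173.085| = 1.2750
|149.83 - 149.726| = 0.1040
|132.82 - 133.783| = 0.9630
|74.76 - 74.555| = 0.2050
|94.62 - 94.305| = 0.3150
hysteresis = max(diffs) = 1.2750

1.2750


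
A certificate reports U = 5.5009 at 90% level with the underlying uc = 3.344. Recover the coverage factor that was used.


k = U / uc
k = 5.5009 / 3.344
k = 1.645

1.645


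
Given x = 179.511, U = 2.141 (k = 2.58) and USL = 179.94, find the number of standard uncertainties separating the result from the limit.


u = U / k = 2.141 / 2.58 = 0.82984496
margin = |USL - x| = |179.94 - 179.511| = 0.429
z = margin / u = 0.429 / 0.82984496
z = 0.5170

0.5170


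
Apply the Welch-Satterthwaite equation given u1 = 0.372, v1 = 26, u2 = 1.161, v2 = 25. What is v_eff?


uc = sqrt(u1^2 + u2^2) = sqrt(0.372^2 + 1.161^2) = 1.2191411
v_eff = uc^4 / (u1^4/v1 + u2^4/v2)
= 1.2191411^4 / (0.372^4/26 + 1.161^4/25)
= 2.2091026 / 0.073412184
v_eff = 30.0918

30.0918


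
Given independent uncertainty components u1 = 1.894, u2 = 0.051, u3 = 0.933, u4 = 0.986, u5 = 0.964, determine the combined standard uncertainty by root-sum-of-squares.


uc = sqrt(1.894^2 + 0.051^2 + 0.933^2 + 0.986^2 + 0.964^2)
uc = sqrt(6.361818)
uc = 2.5223

2.5223


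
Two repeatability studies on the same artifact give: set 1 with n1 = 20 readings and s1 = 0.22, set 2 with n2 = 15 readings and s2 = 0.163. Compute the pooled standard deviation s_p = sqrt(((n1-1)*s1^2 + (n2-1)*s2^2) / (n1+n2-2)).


s_p = sqrt(((n1-1)*s1^2 + (n2-1)*s2^2) / (n1+n2-2))
numerator = (20-1)*0.22^2 + (15-1)*0.163^2 = 0.9196 + 0.371966 = 1.291566
denominator = 20 + 15 - 2 = 33
s_p^2 = 1.291566 / 33 = 0.039138364
s_p = sqrt(0.039138364) = 0.1978

0.1978


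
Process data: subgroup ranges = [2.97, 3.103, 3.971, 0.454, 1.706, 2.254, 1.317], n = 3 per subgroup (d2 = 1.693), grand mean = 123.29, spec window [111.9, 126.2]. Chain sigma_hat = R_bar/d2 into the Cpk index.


R_bar = (2.97 + 3.103 + 3.971 + 0.454 + 1.706 + 2.254 + 1.317) / 7 = 2.2535714
sigma = R_bar / d2 = 2.2535714 / 1.693 = 1.3311113
Cp = (USL - LSL)/(6*sigma) = (126.2 - 111.9)/(6*1.3311113) = 1.7905
Cpu = (126.2 - 123.29)/(3*1.3311113) = 0.7287
Cpl = (123.29 - 111.9)/(3*1.3311113) = 2.8523
Cpk = min(Cpu, Cpl) = 0.7287

0.7287


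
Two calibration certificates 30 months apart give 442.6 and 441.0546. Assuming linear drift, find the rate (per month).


rate = (v2 - v1) / months
= (441.0546 - 442.6) / 30
= -1.5454 / 30
= -0.0515

-0.0515


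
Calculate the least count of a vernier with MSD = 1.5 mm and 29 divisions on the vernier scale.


LC = MSD / n_div
= 1.5 / 29
= 0.0517

0.0517


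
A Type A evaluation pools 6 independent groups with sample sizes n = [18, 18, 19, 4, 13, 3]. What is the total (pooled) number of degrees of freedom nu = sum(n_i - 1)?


nu = sum_i (n_i - 1)
nu = ((18 - 1) + (18 - 1) + (19 - 1) + (4 - 1) + (13 - 1) + (3 - 1))
nu = 17 + 17 + 18 + 3 + 12 + 2
nu = 69

69


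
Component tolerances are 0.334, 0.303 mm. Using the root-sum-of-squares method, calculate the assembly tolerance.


RSS = sqrt(0.334^2 + 0.303^2)
= sqrt(0.203365)
= 0.4510

0.4510


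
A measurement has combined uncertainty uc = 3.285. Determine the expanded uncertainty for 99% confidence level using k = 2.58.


U = k * uc
U = 2.58 * 3.285
U = 8.4753

8.4753


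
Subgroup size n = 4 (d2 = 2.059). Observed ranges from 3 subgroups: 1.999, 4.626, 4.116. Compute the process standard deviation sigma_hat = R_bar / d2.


R_bar = (1.999 + 4.626 + 4.116) / 3
R_bar = 10.741 / 3 = 3.5803333
sigma_hat = R_bar / d2 = 3.5803333 / 2.059 = 1.7389

1.7389


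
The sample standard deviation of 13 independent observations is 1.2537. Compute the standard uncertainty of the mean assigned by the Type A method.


u_A = s / sqrt(n)
u_A = 1.2537 / sqrt(13)
u_A = 1.2537 / 3.6055513
u_A = 0.3477

0.3477


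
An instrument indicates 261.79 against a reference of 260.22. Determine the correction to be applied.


Correction = standard - reading
= 260.22 - 261.79
= -1.5700

-1.5700


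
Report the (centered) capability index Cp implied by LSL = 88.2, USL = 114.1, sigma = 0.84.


Cp = (USL - LSL) / (6 * sigma)
= (114.1 - 88.2) / (6 * 0.84)
= 25.9000 / 5.0400
= 5.1389

5.1389


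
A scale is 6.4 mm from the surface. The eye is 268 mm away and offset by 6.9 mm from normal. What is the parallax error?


error = h * offset / d
= 6.4 * 6.9 / 268
= 0.1648

0.1648


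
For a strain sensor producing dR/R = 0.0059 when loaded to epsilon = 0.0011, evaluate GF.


GF = (dR/R) / epsilon
= 0.0059 / 0.0011
= 5.3636

5.3636


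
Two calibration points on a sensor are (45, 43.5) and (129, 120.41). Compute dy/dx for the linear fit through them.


slope = (y2 - y1) / (x2 - x1)
= (120.41 - 43.5) / (129 - 45)
= 76.9100 / 84
= 0.9156

0.9156


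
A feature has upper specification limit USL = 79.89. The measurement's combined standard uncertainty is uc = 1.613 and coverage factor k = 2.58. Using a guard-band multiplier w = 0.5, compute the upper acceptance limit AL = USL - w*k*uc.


U = k * uc = 2.58 * 1.613 = 4.16154
guard band g = w * U = 0.5 * 4.16154 = 2.08077
AL = USL - g = 79.89 - 2.08077
AL = 77.8092

77.8092


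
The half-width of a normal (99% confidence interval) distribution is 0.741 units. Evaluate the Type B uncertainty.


u_B = half_width / 2.576
u_B = 0.741 / 2.576
u_B = 0.2877

0.2877


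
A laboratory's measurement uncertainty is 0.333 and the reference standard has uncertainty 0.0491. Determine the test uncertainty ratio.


TUR = u_lab / u_ref
= 0.333 / 0.0491
= 6.7821

6.7821


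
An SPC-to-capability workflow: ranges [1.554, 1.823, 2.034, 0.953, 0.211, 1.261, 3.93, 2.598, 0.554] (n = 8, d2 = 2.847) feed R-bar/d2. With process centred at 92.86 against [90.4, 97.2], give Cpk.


R_bar = (1.554 + 1.823 + 2.034 + 0.953 + 0.211 + 1.261 + 3.93 + 2.598 + 0.554) / 9 = 1.6575556
sigma = R_bar / d2 = 1.6575556 / 2.847 = 0.58221131
Cp = (USL - LSL)/(6*sigma) = (97.2 - 90.4)/(6*0.58221131) = 1.9466
Cpu = (97.2 - 92.86)/(3*0.58221131) = 2.4848
Cpl = (92.86 - 90.4)/(3*0.58221131) = 1.4084
Cpk = min(Cpu, Cpl) = 1.4084

1.4084


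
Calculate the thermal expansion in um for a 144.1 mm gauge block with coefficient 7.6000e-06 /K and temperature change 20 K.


dL = L * alpha * dT
= 144.1 * 7.6000e-06 * 20
= 0.0219032 mm
dL_um = 0.0219032 * 1000 = 21.9032 um

21.9032


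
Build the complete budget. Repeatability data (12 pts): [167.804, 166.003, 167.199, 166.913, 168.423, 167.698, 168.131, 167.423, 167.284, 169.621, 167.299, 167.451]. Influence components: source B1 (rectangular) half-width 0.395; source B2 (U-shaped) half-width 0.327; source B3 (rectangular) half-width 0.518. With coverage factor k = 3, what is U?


mean = (167.804 + 166.003 + 167.199 + 166.913 + 168.423 + 167.698 + 168.131 + 167.423 + 167.284 + 169.621 + 167.299 + 167.451) / 12 = 167.6040833
s = sqrt(sum((x - mean)^2)/(n-1)) = 0.88018164
u_A = s / sqrt(n) = 0.88018164 / sqrt(12) = 0.25408655
u_B1 = 0.395 / sqrt(3) = 0.22805336
u_B2 = 0.327 / sqrt(2) = 0.23122392
u_B3 = 0.518 / sqrt(3) = 0.29906744
uc = sqrt(0.25408655^2 + 0.22805336^2 + 0.23122392^2 + 0.29906744^2) = 0.50938605
U = k * uc = 3 * 0.50938605
U = 1.5282

1.5282


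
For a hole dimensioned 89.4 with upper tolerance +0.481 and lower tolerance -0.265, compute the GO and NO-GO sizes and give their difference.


GO = nominal - lower_tol (smallest hole = maximum material condition)
GO = 89.4 - 0.265 = 89.135
NO-GO = nominal + upper_tol (largest hole = least material condition)
NO-GO = 89.4 + 0.481 = 89.881
spread = NO-GO - GO = 89.881 - 89.135 = 0.7460

0.7460


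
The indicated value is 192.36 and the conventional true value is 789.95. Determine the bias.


Systematic error = measured - true
= 192.36 - 789.95
= -597.5900

-597.5900


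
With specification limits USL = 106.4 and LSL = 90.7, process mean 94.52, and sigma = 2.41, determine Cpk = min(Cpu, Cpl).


Cpu = (USL - mean) / (3*sigma) = (106.4 - 94.52) / (3*2.41) = 1.6432
Cpl = (mean - LSL) / (3*sigma) = (94.52 - 90.7) / (3*2.41) = 0.5284
Cpk = min(Cpu, Cpl) = 0.5284

0.5284


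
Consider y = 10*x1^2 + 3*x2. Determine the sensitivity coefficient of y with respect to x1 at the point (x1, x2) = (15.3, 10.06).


y = 10*x1^2 + 3*x2
dy/dx1 = 2*10*x1
Evaluate at x1 = 15.3: c1 = 20 * 15.3
c1 = 306.0000

306.0000


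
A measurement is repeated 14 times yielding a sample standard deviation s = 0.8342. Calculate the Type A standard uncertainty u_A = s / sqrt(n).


u_A = s / sqrt(n)
u_A = 0.8342 / sqrt(14)
u_A = 0.8342 / 3.7416574
u_A = 0.2229

0.2229


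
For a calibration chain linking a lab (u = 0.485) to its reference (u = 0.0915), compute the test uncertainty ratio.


TUR = u_lab / u_ref
= 0.485 / 0.0915
= 5.3005

5.3005


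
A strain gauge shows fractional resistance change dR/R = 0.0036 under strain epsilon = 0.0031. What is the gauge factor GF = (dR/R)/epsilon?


GF = (dR/R) / epsilon
= 0.0036 / 0.0031
= 1.1613

1.1613


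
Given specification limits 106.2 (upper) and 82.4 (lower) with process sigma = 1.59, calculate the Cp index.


Cp = (USL - LSL) / (6 * sigma)
= (106.2 - 82.4) / (6 * 1.59)
= 23.8000 / 9.5400
= 2.4948

2.4948


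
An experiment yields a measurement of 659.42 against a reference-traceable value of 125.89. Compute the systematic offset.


Systematic error = measured - true
= 659.42 - 125.89
= 533.5300

533.5300


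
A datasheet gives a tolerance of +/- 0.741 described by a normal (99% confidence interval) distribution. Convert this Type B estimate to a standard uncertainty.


u_B = half_width / 2.576
u_B = 0.741 / 2.576
u_B = 0.2877

0.2877


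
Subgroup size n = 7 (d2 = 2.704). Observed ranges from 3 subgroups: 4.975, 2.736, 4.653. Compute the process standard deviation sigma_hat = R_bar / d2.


R_bar = (4.975 + 2.736 + 4.653) / 3
R_bar = 12.364 / 3 = 4.1213333
sigma_hat = R_bar / d2 = 4.1213333 / 2.704 = 1.5242

1.5242


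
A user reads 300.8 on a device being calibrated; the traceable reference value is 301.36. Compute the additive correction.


Correction = standard - reading
= 301.36 - 300.8
= 0.5600

0.5600


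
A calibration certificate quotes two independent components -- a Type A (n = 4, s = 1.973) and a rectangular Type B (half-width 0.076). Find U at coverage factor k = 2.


u_A = s / sqrt(n) = 1.973 / sqrt(4) = 0.9865
u_B = half_width / sqrt(3) = 0.076 / sqrt(3) = 0.04387862
uc = sqrt(u_A^2 + u_B^2) = sqrt(0.9865^2 + 0.04387862^2) = 0.98747536
U = k * uc = 2 * 0.98747536
U = 1.9750

1.9750


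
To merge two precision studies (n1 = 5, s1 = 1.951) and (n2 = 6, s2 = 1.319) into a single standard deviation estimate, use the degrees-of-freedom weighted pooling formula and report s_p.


s_p = sqrt(((n1-1)*s1^2 + (n2-1)*s2^2) / (n1+n2-2))
numerator = (5-1)*1.951^2 + (6-1)*1.319^2 = 15.225604 + 8.698805 = 23.924409
denominator = 5 + 6 - 2 = 9
s_p^2 = 23.924409 / 9 = 2.6582677
s_p = sqrt(2.6582677) = 1.6304

1.6304


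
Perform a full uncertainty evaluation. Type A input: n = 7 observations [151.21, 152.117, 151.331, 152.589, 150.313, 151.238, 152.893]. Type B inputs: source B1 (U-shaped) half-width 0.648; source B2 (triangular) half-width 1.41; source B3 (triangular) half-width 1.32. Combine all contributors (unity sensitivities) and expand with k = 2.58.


mean = (151.21 + 152.117 + 151.331 + 152.589 + 150.313 + 151.238 + 152.893) / 7 = 151.6701429
s = sqrt(sum((x - mean)^2)/(n-1)) = 0.90320659
u_A = s / sqrt(n) = 0.90320659 / sqrt(7) = 0.34138
u_B1 = 0.648 / sqrt(2) = 0.45820519
u_B2 = 1.41 / sqrt(6) = 0.57563009
u_B3 = 1.32 / sqrt(6) = 0.53888774
uc = sqrt(0.34138^2 + 0.45820519^2 + 0.57563009^2 + 0.53888774^2) = 0.97377733
U = k * uc = 2.58 * 0.97377733
U = 2.5123

2.5123


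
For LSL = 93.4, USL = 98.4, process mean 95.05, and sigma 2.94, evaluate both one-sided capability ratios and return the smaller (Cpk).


Cpu = (USL - mean) / (3*sigma) = (98.4 - 95.05) / (3*2.94) = 0.3798
Cpl = (mean - LSL) / (3*sigma) = (95.05 - 93.4) / (3*2.94) = 0.1871
Cpk = min(Cpu, Cpl) = 0.1871

0.1871


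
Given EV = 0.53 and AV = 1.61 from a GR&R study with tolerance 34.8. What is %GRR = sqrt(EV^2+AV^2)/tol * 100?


GRR = sqrt(EV^2 + AV^2) = sqrt(0.53^2 + 1.61^2) = 1.6949926
%GRR = GRR / tol * 100 = 1.6949926 / 34.8 * 100
%GRR = 4.8707

4.8707


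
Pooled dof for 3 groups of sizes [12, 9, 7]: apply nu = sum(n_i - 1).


nu = sum_i (n_i - 1)
nu = ((12 - 1) + (9 - 1) + (7 - 1))
nu = 11 + 8 + 6
nu = 25

25


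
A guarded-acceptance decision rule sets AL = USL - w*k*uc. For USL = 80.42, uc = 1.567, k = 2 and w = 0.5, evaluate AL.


U = k * uc = 2 * 1.567 = 3.134
guard band g = w * U = 0.5 * 3.134 = 1.567
AL = USL - g = 80.42 - 1.567
AL = 78.8530

78.8530


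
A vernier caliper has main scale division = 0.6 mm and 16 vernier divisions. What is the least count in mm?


LC = MSD / n_div
= 0.6 / 16
= 0.0375

0.0375


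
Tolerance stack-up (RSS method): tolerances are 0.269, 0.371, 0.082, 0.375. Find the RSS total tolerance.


RSS = sqrt(0.269^2 + 0.371^2 + 0.082^2 + 0.375^2)
= sqrt(0.357351)
= 0.5978

0.5978


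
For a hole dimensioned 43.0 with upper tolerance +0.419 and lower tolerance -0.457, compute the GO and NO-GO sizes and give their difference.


GO = nominal - lower_tol (smallest hole = maximum material condition)
GO = 43.0 - 0.457 = 42.543
NO-GO = nominal + upper_tol (largest hole = least material condition)
NO-GO = 43.0 + 0.419 = 43.419
spread = NO-GO - GO = 43.419 - 42.543 = 0.8760

0.8760


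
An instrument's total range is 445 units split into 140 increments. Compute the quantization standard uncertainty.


resolution = range / divisions
resolution = 445 / 140 = 3.1785714
u_res = resolution / (2*sqrt(3))
u_res = 3.1785714 / 3.4641016
u_res = 0.9176

0.9176


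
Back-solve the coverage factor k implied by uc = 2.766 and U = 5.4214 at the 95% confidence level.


k = U / uc
k = 5.4214 / 2.766
k = 1.96

1.96


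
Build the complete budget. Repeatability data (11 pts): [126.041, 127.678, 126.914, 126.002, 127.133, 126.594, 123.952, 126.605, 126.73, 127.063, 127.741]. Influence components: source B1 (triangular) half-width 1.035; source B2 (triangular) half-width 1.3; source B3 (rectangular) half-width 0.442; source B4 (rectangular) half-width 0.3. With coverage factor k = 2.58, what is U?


mean = (126.041 + 127.678 + 126.914 + 126.002 + 127.133 + 126.594 + 123.952 + 126.605 + 126.73 + 127.063 + 127.741) / 11 = 126.5866364
s = sqrt(sum((x - mean)^2)/(n-1)) = 1.037208
u_A = s / sqrt(n) = 1.037208 / sqrt(11) = 0.31272998
u_B1 = 1.035 / sqrt(6) = 0.42253698
u_B2 = 1.3 / sqrt(6) = 0.53072278
u_B3 = 0.442 / sqrt(3) = 0.25518882
u_B4 = 0.3 / sqrt(3) = 0.17320508
uc = sqrt(0.31272998^2 + 0.42253698^2 + 0.53072278^2 + 0.25518882^2 + 0.17320508^2) = 0.80816183
U = k * uc = 2.58 * 0.80816183
U = 2.0851

2.0851


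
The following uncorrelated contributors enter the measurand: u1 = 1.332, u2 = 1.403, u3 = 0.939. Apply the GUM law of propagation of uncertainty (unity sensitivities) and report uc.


uc = sqrt(1.332^2 + 1.403^2 + 0.939^2)
uc = sqrt(4.624354)
uc = 2.1504

2.1504


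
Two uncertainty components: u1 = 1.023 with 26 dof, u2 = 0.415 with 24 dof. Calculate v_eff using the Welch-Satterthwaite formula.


uc = sqrt(u1^2 + u2^2) = sqrt(1.023^2 + 0.415^2) = 1.1039719
v_eff = uc^4 / (u1^4/v1 + u2^4/v2)
= 1.1039719^4 / (1.023^4/26 + 0.415^4/24)
= 1.4853612 / 0.043359853
v_eff = 34.2566

34.2566


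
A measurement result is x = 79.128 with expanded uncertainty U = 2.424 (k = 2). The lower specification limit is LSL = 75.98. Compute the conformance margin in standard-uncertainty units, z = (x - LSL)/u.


u = U / k = 2.424 / 2 = 1.212
margin = |LSL - x| = |75.98 - 79.128| = 3.148
z = margin / u = 3.148 / 1.212
z = 2.5974

2.5974


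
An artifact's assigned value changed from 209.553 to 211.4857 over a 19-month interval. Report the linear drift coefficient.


rate = (v2 - v1) / months
= (211.4857 - 209.553) / 19
= 1.9327 / 19
= 0.1017

0.1017


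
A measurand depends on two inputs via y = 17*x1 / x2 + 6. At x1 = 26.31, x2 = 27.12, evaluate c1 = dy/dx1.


y = 17*x1 / x2 + 6
dy/dx1 = 17/x2
Evaluate at x2 = 27.12: c1 = 17 / 27.12
c1 = 0.6268

0.6268


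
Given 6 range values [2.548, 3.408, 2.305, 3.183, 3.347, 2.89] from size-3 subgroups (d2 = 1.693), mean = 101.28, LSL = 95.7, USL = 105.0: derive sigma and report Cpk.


R_bar = (2.548 + 3.408 + 2.305 + 3.183 + 3.347 + 2.89) / 6 = 2.9468333
sigma = R_bar / d2 = 2.9468333 / 1.693 = 1.7405985
Cp = (USL - LSL)/(6*sigma) = (105.0 - 95.7)/(6*1.7405985) = 0.8905
Cpu = (105.0 - 101.28)/(3*1.7405985) = 0.7124
Cpl = (101.28 - 95.7)/(3*1.7405985) = 1.0686
Cpk = min(Cpu, Cpl) = 0.7124

0.7124


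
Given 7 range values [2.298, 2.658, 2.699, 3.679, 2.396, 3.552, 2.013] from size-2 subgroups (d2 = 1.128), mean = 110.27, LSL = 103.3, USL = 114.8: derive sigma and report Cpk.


R_bar = (2.298 + 2.658 + 2.699 + 3.679 + 2.396 + 3.552 + 2.013) / 7 = 2.7564286
sigma = R_bar / d2 = 2.7564286 / 1.128 = 2.4436424
Cp = (USL - LSL)/(6*sigma) = (114.8 - 103.3)/(6*2.4436424) = 0.7843
Cpu = (114.8 - 110.27)/(3*2.4436424) = 0.6179
Cpl = (110.27 - 103.3)/(3*2.4436424) = 0.9508
Cpk = min(Cpu, Cpl) = 0.6179

0.6179


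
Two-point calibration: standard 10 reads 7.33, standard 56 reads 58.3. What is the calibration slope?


slope = (y2 - y1) / (x2 - x1)
= (58.3 - 7.33) / (56 - 10)
= 50.9700 / 46
= 1.1080

1.1080


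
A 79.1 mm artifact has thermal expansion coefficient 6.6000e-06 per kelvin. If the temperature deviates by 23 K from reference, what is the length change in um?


dL = L * alpha * dT
= 79.1 * 6.6000e-06 * 23
= 0.0120074 mm
dL_um = 0.0120074 * 1000 = 12.0074 um

12.0074


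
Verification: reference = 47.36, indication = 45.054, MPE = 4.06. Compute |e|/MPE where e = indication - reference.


e = indication - reference = 45.054 - 47.36 = -2.3060
|e| = 2.3060
ratio = |e| / MPE = 2.3060 / 4.06
ratio = 0.5680

0.5680


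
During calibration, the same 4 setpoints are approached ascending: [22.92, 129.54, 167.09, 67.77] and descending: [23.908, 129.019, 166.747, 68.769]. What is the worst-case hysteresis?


|22.92 - 23.908| = 0.9880
|129.54 - 129.019| = 0.5210
|167.09 - 166.747| = 0.3430
|67.77 - 68.769| = 0.9990
hysteresis = max(diffs) = 0.9990

0.9990


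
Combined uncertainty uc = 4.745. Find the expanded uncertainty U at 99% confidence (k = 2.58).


U = k * uc
U = 2.58 * 4.745
U = 12.2421

12.2421


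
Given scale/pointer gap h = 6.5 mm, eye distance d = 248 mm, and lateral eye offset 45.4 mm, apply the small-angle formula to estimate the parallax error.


error = h * offset / d
= 6.5 * 45.4 / 248
= 1.1899

1.1899


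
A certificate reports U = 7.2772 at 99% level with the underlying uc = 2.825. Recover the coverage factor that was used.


k = U / uc
k = 7.2772 / 2.825
k = 2.576

2.576


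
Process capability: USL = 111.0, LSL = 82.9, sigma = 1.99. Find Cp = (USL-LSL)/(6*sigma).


Cp = (USL - LSL) / (6 * sigma)
= (111.0 - 82.9) / (6 * 1.99)
= 28.1000 / 11.9400
= 2.3534

2.3534


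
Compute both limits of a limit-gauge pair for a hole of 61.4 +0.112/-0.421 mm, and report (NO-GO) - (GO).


GO = nominal - lower_tol (smallest hole = maximum material condition)
GO = 61.4 - 0.421 = 60.979
NO-GO = nominal + upper_tol (largest hole = least material condition)
NO-GO = 61.4 + 0.112 = 61.512
spread = NO-GO - GO = 61.512 - 60.979 = 0.5330

0.5330


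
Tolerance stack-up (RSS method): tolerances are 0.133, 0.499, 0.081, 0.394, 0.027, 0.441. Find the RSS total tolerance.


RSS = sqrt(0.133^2 + 0.499^2 + 0.081^2 + 0.394^2 + 0.027^2 + 0.441^2)
= sqrt(0.623697)
= 0.7897

0.7897


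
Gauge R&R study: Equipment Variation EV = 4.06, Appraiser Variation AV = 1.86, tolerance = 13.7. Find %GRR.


GRR = sqrt(EV^2 + AV^2) = sqrt(4.06^2 + 1.86^2) = 4.465781
%GRR = GRR / tol * 100 = 4.465781 / 13.7 * 100
%GRR = 32.5969

32.5969


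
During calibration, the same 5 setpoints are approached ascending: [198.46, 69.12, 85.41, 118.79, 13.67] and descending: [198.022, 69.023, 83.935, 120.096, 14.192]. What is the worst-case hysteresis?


|198.46 - 198.022| = 0.4380
|69.12 - 69.023| = 0.0970
|85.41 - 83.935| = 1.4750
|118.79 - 120.096| = 1.3060
|13.67 - 14.192| = 0.5220
hysteresis = max(diffs) = 1.4750

1.4750


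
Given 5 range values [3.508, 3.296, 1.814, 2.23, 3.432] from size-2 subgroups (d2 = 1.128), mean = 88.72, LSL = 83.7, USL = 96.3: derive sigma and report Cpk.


R_bar = (3.508 + 3.296 + 1.814 + 2.23 + 3.432) / 5 = 2.856
sigma = R_bar / d2 = 2.856 / 1.128 = 2.5319149
Cp = (USL - LSL)/(6*sigma) = (96.3 - 83.7)/(6*2.5319149) = 0.8294
Cpu = (96.3 - 88.72)/(3*2.5319149) = 0.9979
Cpl = (88.72 - 83.7)/(3*2.5319149) = 0.6609
Cpk = min(Cpu, Cpl) = 0.6609

0.6609


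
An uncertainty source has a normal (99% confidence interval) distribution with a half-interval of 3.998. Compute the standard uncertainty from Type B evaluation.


u_B = half_width / 2.576
u_B = 3.998 / 2.576
u_B = 1.5520

1.5520


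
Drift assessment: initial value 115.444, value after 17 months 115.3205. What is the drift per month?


rate = (v2 - v1) / months
= (115.3205 - 115.444) / 17
= -0.1235 / 17
= -0.0073

-0.0073


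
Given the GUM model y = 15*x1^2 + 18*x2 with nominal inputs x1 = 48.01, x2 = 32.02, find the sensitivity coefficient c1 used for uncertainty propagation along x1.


y = 15*x1^2 + 18*x2
dy/dx1 = 2*15*x1
Evaluate at x1 = 48.01: c1 = 30 * 48.01
c1 = 1440.3000

1440.3000


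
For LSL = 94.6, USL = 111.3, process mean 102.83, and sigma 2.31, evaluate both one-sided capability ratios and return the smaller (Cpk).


Cpu = (USL - mean) / (3*sigma) = (111.3 - 102.83) / (3*2.31) = 1.2222
Cpl = (mean - LSL) / (3*sigma) = (102.83 - 94.6) / (3*2.31) = 1.1876
Cpk = min(Cpu, Cpl) = 1.1876

1.1876


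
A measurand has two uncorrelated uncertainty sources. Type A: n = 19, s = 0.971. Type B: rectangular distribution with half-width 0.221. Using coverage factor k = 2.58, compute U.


u_A = s / sqrt(n) = 0.971 / sqrt(19) = 0.22276268
u_B = half_width / sqrt(3) = 0.221 / sqrt(3) = 0.12759441
uc = sqrt(u_A^2 + u_B^2) = sqrt(0.22276268^2 + 0.12759441^2) = 0.25671686
U = k * uc = 2.58 * 0.25671686
U = 0.6623

0.6623


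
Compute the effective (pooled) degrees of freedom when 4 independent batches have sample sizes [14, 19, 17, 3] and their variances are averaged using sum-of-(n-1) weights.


nu = sum_i (n_i - 1)
nu = ((14 - 1) + (19 - 1) + (17 - 1) + (3 - 1))
nu = 13 + 18 + 16 + 2
nu = 49

49


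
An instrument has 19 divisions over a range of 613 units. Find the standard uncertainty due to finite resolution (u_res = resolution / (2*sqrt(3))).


resolution = range / divisions
resolution = 613 / 19 = 32.263158
u_res = resolution / (2*sqrt(3))
u_res = 32.263158 / 3.4641016
u_res = 9.3136

9.3136


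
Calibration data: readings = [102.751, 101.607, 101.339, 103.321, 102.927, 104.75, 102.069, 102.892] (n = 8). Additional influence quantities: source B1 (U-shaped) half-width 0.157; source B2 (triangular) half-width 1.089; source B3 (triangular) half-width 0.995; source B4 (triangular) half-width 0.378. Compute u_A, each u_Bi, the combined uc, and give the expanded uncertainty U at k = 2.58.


mean = (102.751 + 101.607 + 101.339 + 103.321 + 102.927 + 104.75 + 102.069 + 102.892) / 8 = 102.707
s = sqrt(sum((x - mean)^2)/(n-1)) = 1.0772899
u_A = s / sqrt(n) = 1.0772899 / sqrt(8) = 0.3808795
u_B1 = 0.157 / sqrt(2) = 0.11101576
u_B2 = 1.089 / sqrt(6) = 0.44458239
u_B3 = 0.995 / sqrt(6) = 0.40620705
u_B4 = 0.378 / sqrt(6) = 0.15431785
uc = sqrt(0.3808795^2 + 0.11101576^2 + 0.44458239^2 + 0.40620705^2 + 0.15431785^2) = 0.73747228
U = k * uc = 2.58 * 0.73747228
U = 1.9027

1.9027


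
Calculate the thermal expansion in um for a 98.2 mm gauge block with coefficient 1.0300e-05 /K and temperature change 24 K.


dL = L * alpha * dT
= 98.2 * 1.0300e-05 * 24
= 0.0242750 mm
dL_um = 0.0242750 * 1000 = 24.2750 um

24.2750


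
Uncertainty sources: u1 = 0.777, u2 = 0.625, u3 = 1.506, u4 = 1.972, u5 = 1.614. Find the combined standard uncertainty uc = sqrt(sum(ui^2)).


uc = sqrt(0.777^2 + 0.625^2 + 1.506^2 + 1.972^2 + 1.614^2)
uc = sqrt(9.75617)
uc = 3.1235

3.1235


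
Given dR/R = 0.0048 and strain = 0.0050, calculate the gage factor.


GF = (dR/R) / epsilon
= 0.0048 / 0.0050
= 0.9600

0.9600


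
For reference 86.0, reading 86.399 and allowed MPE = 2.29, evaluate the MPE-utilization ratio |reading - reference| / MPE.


e = indication - reference = 86.399 - 86.0 = 0.3990
|e| = 0.3990
ratio = |e| / MPE = 0.3990 / 2.29
ratio = 0.1742

0.1742


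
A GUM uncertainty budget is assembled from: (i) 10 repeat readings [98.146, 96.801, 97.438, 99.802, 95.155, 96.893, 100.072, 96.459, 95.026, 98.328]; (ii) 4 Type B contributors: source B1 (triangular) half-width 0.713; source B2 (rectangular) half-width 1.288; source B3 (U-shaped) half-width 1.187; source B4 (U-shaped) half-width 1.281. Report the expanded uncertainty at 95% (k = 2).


mean = (98.146 + 96.801 + 97.438 + 99.802 + 95.155 + 96.893 + 100.072 + 96.459 + 95.026 + 98.328) / 10 = 97.412
s = sqrt(sum((x - mean)^2)/(n-1)) = 1.7160719
u_A = s / sqrt(n) = 1.7160719 / sqrt(10) = 0.54266958
u_B1 = 0.713 / sqrt(6) = 0.29108103
u_B2 = 1.288 / sqrt(3) = 0.74362715
u_B3 = 1.187 / sqrt(2) = 0.83933575
u_B4 = 1.281 / sqrt(2) = 0.90580379
uc = sqrt(0.54266958^2 + 0.29108103^2 + 0.74362715^2 + 0.83933575^2 + 0.90580379^2) = 1.5675346
U = k * uc = 2 * 1.5675346
U = 3.1351

3.1351


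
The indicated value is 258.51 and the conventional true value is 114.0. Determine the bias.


Systematic error = measured - true
= 258.51 - 114.0
= 144.5100

144.5100


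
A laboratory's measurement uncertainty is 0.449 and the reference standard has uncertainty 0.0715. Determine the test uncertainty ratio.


TUR = u_lab / u_ref
= 0.449 / 0.0715
= 6.2797

6.2797


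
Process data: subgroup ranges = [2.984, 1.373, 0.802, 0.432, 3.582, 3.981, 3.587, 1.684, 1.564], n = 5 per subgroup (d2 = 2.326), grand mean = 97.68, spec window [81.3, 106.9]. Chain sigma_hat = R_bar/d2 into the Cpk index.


R_bar = (2.984 + 1.373 + 0.802 + 0.432 + 3.582 + 3.981 + 3.587 + 1.684 + 1.564) / 9 = 2.221
sigma = R_bar / d2 = 2.221 / 2.326 = 0.95485813
Cp = (USL - LSL)/(6*sigma) = (106.9 - 81.3)/(6*0.95485813) = 4.4684
Cpu = (106.9 - 97.68)/(3*0.95485813) = 3.2186
Cpl = (97.68 - 81.3)/(3*0.95485813) = 5.7181
Cpk = min(Cpu, Cpl) = 3.2186

3.2186


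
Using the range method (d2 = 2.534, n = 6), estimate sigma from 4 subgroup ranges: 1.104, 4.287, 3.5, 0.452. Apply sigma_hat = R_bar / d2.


R_bar = (1.104 + 4.287 + 3.5 + 0.452) / 4
R_bar = 9.343 / 4 = 2.33575
sigma_hat = R_bar / d2 = 2.33575 / 2.534 = 0.9218

0.9218


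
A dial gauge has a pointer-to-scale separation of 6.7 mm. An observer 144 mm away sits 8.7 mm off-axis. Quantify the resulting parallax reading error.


error = h * offset / d
= 6.7 * 8.7 / 144
= 0.4048

0.4048


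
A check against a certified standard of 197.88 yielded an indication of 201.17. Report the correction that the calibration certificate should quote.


Correction = standard - reading
= 197.88 - 201.17
= -3.2900

-3.2900


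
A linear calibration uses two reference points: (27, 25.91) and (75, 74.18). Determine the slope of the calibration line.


slope = (y2 - y1) / (x2 - x1)
= (74.18 - 25.91) / (75 - 27)
= 48.2700 / 48
= 1.0056

1.0056


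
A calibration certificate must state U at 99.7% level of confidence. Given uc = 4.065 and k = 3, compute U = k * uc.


U = k * uc
U = 3 * 4.065
U = 12.1950

12.1950


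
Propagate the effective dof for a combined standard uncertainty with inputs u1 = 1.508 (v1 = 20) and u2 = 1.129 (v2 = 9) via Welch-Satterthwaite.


uc = sqrt(u1^2 + u2^2) = sqrt(1.508^2 + 1.129^2) = 1.8838007
v_eff = uc^4 / (u1^4/v1 + u2^4/v2)
= 1.8838007^4 / (1.508^4/20 + 1.129^4/9)
= 12.593308 / 0.43909165
v_eff = 28.6804

28.6804


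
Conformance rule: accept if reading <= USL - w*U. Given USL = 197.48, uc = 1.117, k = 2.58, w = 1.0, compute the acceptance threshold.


U = k * uc = 2.58 * 1.117 = 2.88186
guard band g = w * U = 1.0 * 2.88186 = 2.88186
AL = USL - g = 197.48 - 2.88186
AL = 194.5981

194.5981


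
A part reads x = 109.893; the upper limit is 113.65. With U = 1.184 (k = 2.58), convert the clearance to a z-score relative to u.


u = U / k = 1.184 / 2.58 = 0.45891473
margin = |USL - x| = |113.65 - 109.893| = 3.757
z = margin / u = 3.757 / 0.45891473
z = 8.1867

8.1867


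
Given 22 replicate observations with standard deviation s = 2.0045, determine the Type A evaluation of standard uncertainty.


u_A = s / sqrt(n)
u_A = 2.0045 / sqrt(22)
u_A = 2.0045 / 4.6904158
u_A = 0.4274

0.4274


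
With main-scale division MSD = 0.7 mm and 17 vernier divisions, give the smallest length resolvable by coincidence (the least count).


LC = MSD / n_div
= 0.7 / 17
= 0.0412

0.0412


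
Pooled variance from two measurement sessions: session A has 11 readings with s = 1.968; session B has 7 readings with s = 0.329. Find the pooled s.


s_p = sqrt(((n1-1)*s1^2 + (n2-1)*s2^2) / (n1+n2-2))
numerator = (11-1)*1.968^2 + (7-1)*0.329^2 = 38.73024 + 0.649446 = 39.379686
denominator = 11 + 7 - 2 = 16
s_p^2 = 39.379686 / 16 = 2.4612304
s_p = sqrt(2.4612304) = 1.5688

1.5688


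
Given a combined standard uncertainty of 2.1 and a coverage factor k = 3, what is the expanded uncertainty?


U = k * uc
U = 3 * 2.1
U = 6.3000

6.3000


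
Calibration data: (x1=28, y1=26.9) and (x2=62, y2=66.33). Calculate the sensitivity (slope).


slope = (y2 - y1) / (x2 - x1)
= (66.33 - 26.9) / (62 - 28)
= 39.4300 / 34
= 1.1597

1.1597


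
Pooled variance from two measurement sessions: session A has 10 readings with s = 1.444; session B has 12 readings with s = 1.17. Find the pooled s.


s_p = sqrt(((n1-1)*s1^2 + (n2-1)*s2^2) / (n1+n2-2))
numerator = (10-1)*1.444^2 + (12-1)*1.17^2 = 18.766224 + 15.0579 = 33.824124
denominator = 10 + 12 - 2 = 20
s_p^2 = 33.824124 / 20 = 1.6912062
s_p = sqrt(1.6912062) = 1.3005

1.3005


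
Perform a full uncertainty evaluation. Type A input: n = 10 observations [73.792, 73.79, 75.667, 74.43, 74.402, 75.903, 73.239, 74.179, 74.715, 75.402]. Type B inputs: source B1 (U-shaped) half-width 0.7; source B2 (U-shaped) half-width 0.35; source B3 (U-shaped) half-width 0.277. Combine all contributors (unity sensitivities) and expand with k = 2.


mean = (73.792 + 73.79 + 75.667 + 74.43 + 74.402 + 75.903 + 73.239 + 74.179 + 74.715 + 75.402) / 10 = 74.5519
s = sqrt(sum((x - mean)^2)/(n-1)) = 0.87408498
u_A = s / sqrt(n) = 0.87408498 / sqrt(10) = 0.27640994
u_B1 = 0.7 / sqrt(2) = 0.49497475
u_B2 = 0.35 / sqrt(2) = 0.24748737
u_B3 = 0.277 / sqrt(2) = 0.19586858
uc = sqrt(0.27640994^2 + 0.49497475^2 + 0.24748737^2 + 0.19586858^2) = 0.64885819
U = k * uc = 2 * 0.64885819
U = 1.2977

1.2977


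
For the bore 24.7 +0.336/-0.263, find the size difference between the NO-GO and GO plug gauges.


GO = nominal - lower_tol (smallest hole = maximum material condition)
GO = 24.7 - 0.263 = 24.437
NO-GO = nominal + upper_tol (largest hole = least material condition)
NO-GO = 24.7 + 0.336 = 25.036
spread = NO-GO - GO = 25.036 - 24.437 = 0.5990

0.5990


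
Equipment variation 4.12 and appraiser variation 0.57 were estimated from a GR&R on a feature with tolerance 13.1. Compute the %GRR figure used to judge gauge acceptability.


GRR = sqrt(EV^2 + AV^2) = sqrt(4.12^2 + 0.57^2) = 4.1592427
%GRR = GRR / tol * 100 = 4.1592427 / 13.1 * 100
%GRR = 31.7499

31.7499


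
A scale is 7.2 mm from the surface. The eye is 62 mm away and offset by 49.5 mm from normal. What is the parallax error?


error = h * offset / d
= 7.2 * 49.5 / 62
= 5.7484

5.7484


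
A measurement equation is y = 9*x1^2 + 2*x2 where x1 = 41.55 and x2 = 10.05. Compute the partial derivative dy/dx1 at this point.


y = 9*x1^2 + 2*x2
dy/dx1 = 2*9*x1
Evaluate at x1 = 41.55: c1 = 18 * 41.55
c1 = 747.9000

747.9000


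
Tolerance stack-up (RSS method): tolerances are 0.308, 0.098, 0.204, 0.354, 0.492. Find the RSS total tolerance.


RSS = sqrt(0.308^2 + 0.098^2 + 0.204^2 + 0.354^2 + 0.492^2)
= sqrt(0.513464)
= 0.7166

0.7166


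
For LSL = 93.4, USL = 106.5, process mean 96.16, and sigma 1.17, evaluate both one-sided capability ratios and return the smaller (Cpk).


Cpu = (USL - mean) / (3*sigma) = (106.5 - 96.16) / (3*1.17) = 2.9459
Cpl = (mean - LSL) / (3*sigma) = (96.16 - 93.4) / (3*1.17) = 0.7863
Cpk = min(Cpu, Cpl) = 0.7863

0.7863


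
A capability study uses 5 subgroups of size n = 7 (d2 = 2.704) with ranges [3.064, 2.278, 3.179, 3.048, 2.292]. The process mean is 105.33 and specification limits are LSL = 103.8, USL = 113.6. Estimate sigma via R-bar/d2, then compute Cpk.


R_bar = (3.064 + 2.278 + 3.179 + 3.048 + 2.292) / 5 = 2.7722
sigma = R_bar / d2 = 2.7722 / 2.704 = 1.0252219
Cp = (USL - LSL)/(6*sigma) = (113.6 - 103.8)/(6*1.0252219) = 1.5932
Cpu = (113.6 - 105.33)/(3*1.0252219) = 2.6888
Cpl = (105.33 - 103.8)/(3*1.0252219) = 0.4975
Cpk = min(Cpu, Cpl) = 0.4975

0.4975


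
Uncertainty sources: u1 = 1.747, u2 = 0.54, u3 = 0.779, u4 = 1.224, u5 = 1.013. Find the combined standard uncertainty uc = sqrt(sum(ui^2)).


uc = sqrt(1.747^2 + 0.54^2 + 0.779^2 + 1.224^2 + 1.013^2)
uc = sqrt(6.474795)
uc = 2.5446

2.5446


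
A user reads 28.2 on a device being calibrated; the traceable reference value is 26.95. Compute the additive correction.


Correction = standard - reading
= 26.95 - 28.2
= -1.2500

-1.2500


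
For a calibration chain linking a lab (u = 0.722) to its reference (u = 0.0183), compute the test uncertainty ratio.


TUR = u_lab / u_ref
= 0.722 / 0.0183
= 39.4536

39.4536


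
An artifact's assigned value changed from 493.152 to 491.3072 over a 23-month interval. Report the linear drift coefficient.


rate = (v2 - v1) / months
= (491.3072 - 493.152) / 23
= -1.8448 / 23
= -0.0802

-0.0802


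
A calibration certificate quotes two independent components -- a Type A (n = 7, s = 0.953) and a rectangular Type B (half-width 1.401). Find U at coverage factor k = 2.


u_A = s / sqrt(n) = 0.953 / sqrt(7) = 0.36020014
u_B = half_width / sqrt(3) = 1.401 / sqrt(3) = 0.80886773
uc = sqrt(u_A^2 + u_B^2) = sqrt(0.36020014^2 + 0.80886773^2) = 0.88544404
U = k * uc = 2 * 0.88544404
U = 1.7709

1.7709


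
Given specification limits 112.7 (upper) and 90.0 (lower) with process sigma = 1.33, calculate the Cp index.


Cp = (USL - LSL) / (6 * sigma)
= (112.7 - 90.0) / (6 * 1.33)
= 22.7000 / 7.9800
= 2.8446

2.8446


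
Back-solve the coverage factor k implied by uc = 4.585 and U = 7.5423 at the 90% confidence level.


k = U / uc
k = 7.5423 / 4.585
k = 1.645

1.645


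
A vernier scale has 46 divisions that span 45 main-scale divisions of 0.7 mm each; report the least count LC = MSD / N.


LC = MSD / n_div
= 0.7 / 46
= 0.0152

0.0152


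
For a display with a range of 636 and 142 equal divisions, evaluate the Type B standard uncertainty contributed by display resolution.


resolution = range / divisions
resolution = 636 / 142 = 4.4788732
u_res = resolution / (2*sqrt(3))
u_res = 4.4788732 / 3.4641016
u_res = 1.2929

1.2929


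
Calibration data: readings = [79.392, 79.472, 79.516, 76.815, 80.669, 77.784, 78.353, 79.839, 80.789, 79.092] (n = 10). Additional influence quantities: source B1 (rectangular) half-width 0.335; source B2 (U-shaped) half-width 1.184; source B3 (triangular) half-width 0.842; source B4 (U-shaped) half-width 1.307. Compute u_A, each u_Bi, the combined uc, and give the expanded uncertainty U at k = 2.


mean = (79.392 + 79.472 + 79.516 + 76.815 + 80.669 + 77.784 + 78.353 + 79.839 + 80.789 + 79.092) / 10 = 79.1721
s = sqrt(sum((x - mean)^2)/(n-1)) = 1.2345254
u_A = s / sqrt(n) = 1.2345254 / sqrt(10) = 0.39039121
u_B1 = 0.335 / sqrt(3) = 0.19341234
u_B2 = 1.184 / sqrt(2) = 0.83721443
u_B3 = 0.842 / sqrt(6) = 0.34374506
u_B4 = 1.307 / sqrt(2) = 0.92418856
uc = sqrt(0.39039121^2 + 0.19341234^2 + 0.83721443^2 + 0.34374506^2 + 0.92418856^2) = 1.3649274
U = k * uc = 2 * 1.3649274
U = 2.7299

2.7299


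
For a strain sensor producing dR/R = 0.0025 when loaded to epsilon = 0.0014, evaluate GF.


GF = (dR/R) / epsilon
= 0.0025 / 0.0014
= 1.7857

1.7857


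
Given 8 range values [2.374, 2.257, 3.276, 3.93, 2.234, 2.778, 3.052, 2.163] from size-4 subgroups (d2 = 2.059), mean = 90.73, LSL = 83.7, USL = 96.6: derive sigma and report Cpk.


R_bar = (2.374 + 2.257 + 3.276 + 3.93 + 2.234 + 2.778 + 3.052 + 2.163) / 8 = 2.758
sigma = R_bar / d2 = 2.758 / 2.059 = 1.3394852
Cp = (USL - LSL)/(6*sigma) = (96.6 - 83.7)/(6*1.3394852) = 1.6051
Cpu = (96.6 - 90.73)/(3*1.3394852) = 1.4608
Cpl = (90.73 - 83.7)/(3*1.3394852) = 1.7494
Cpk = min(Cpu, Cpl) = 1.4608

1.4608


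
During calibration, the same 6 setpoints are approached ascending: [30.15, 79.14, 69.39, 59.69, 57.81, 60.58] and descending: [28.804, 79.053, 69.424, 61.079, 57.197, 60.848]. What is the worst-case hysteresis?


|30.15 - 28.804| = 1.3460
|79.14 - 79.053| = 0.0870
|69.39 - 69.424| = 0.0340
|59.69 - 61.079| = 1.3890
|57.81 - 57.197| = 0.6130
|60.58 - 60.848| = 0.2680
hysteresis = max(diffs) = 1.3890

1.3890


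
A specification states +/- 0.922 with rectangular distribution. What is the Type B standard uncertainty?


u_B = half_width / sqrt(3)
u_B = 0.922 / 1.7320508
u_B = 0.5323

0.5323


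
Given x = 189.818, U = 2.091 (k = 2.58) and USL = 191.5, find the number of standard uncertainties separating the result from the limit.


u = U / k = 2.091 / 2.58 = 0.81046512
margin = |USL - x| = |191.5 - 189.818| = 1.682
z = margin / u = 1.682 / 0.81046512
z = 2.0754

2.0754


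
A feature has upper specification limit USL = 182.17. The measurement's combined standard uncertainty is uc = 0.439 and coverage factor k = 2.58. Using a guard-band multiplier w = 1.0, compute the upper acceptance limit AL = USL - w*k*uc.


U = k * uc = 2.58 * 0.439 = 1.13262
guard band g = w * U = 1.0 * 1.13262 = 1.13262
AL = USL - g = 182.17 - 1.13262
AL = 181.0374

181.0374
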